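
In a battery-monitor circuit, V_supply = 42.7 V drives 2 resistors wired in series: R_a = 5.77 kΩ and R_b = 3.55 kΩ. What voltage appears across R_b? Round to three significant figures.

Total series resistance ΣR = 5.77 + 3.55 = 9.320 kΩ.
By the voltage-divider rule, V = 42.7 × 3.550/9.320 = 16.26 V.

V ≈ 16.3 V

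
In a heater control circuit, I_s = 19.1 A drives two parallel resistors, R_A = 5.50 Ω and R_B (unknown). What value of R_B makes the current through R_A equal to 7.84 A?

The fraction through R_A equals R_B/(R_A+R_B).
7.84/19.1 = R_B/(R_A + R_B) → R_B = R_A · (0.4105)/(1 − 0.4105) = 5.50 × 0.6963 = 3.829 Ω.

R_B ≈ 3.83 Ω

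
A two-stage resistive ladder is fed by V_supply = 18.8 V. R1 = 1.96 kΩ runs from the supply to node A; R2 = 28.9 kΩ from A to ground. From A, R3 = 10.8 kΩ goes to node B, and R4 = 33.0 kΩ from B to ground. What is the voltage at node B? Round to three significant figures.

Looking into the second stage from A: R3 + R4 = 43.80 kΩ appears in parallel with R2.
Effective lower resistance at A: R2 ‖ 43.80 = 17.41 kΩ.
So V_A = 18.8 × 0.8988 = 16.90 V.
Then the unloaded second divider: V_B = V_A × R4/(R3+R4) = 16.90 × 0.7534 = 12.73 V.

V_B ≈ 12.7 V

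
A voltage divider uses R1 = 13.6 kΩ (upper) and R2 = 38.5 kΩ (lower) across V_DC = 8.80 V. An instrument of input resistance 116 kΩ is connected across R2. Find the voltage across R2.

V_out ≈ 5.98 V

The load sits in parallel with R2, giving an effective lower resistance R2' = R2·R_L/(R2+R_L) = 28.91 kΩ.
Now apply the divider: V_out = 8.80 × 0.6800 = 5.984 V.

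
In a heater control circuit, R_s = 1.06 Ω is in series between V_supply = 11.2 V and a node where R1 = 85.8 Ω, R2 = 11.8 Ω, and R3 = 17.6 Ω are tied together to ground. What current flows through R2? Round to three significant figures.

I ≈ 0.817 A

Combine the parallel branches: R_p = (1/85.8 + 1/11.8 + 1/17.6)⁻¹ = 6.527 Ω.
V_A = 11.2 × 6.527/7.587 = 9.635 V.
I(R2) = V_A / R2 = 9.635/11.8 = 0.8165 A.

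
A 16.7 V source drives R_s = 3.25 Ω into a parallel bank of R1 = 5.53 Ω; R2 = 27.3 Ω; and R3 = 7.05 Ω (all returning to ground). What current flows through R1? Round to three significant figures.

I ≈ 1.39 A

Combine the parallel branches: R_p = (1/5.53 + 1/27.3 + 1/7.05)⁻¹ = 2.783 Ω.
V_A by voltage divider: V_A = 16.7 × 2.783/(3.25 + 2.783) = 7.704 V.
Branch current I = V_A/R1 = 7.704/5.53 = 1.393 A.
(Check via current divider: I_total = 2.768 A; share G_k/ΣG = 0.5033 → same result.)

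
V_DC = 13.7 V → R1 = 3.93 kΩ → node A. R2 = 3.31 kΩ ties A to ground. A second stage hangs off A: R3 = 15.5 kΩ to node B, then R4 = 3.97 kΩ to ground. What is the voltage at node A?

Looking into the second stage from A: R3 + R4 = 19.47 kΩ appears in parallel with R2.
R2 ‖ (R3+R4) = 2.829 kΩ.
V_A = 13.7 × 2.829/(3.93 + 2.829) = 5.734 V.

V_A ≈ 5.73 V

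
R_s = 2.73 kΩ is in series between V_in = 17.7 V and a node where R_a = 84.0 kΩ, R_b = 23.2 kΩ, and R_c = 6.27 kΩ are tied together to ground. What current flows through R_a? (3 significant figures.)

I ≈ 0.133 mA

Equivalent of the parallel group: R_p = 4.662 kΩ.
V_A = 17.7 × 4.662/7.392 = 11.16 V.
Branch current I = V_A/R_a = 11.16/84.0 = 0.1329 mA.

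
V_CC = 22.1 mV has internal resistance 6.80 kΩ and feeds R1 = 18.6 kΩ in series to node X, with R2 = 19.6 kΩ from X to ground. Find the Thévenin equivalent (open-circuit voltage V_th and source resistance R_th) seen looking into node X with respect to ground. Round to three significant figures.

R1' = 6.80 + 18.6 = 25.40 kΩ (source resistance + R1).
With X open, the divider is unloaded: V_th = 22.1 × 19.6/45.00 = 9.626 mV.
Zeroing V_CC shorts the top of R1' to ground, so R_th = R1' ‖ R2 = 11.06 kΩ.

V_th ≈ 9.63 mV, R_th ≈ 11.1 kΩ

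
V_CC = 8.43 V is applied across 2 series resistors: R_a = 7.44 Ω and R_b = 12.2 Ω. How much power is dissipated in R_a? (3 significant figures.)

P ≈ 1.37 W

Series current I = V_CC/ΣR = 8.43/19.64 = 0.4292 A.
P(R_a) = I²·R_a = (0.4292)² × 7.44 = 1.371 W.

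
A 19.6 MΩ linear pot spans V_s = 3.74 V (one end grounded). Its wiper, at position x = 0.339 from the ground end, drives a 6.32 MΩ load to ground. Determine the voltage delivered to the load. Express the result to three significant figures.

The pot divides into 12.96 MΩ above the wiper and 6.644 MΩ below.
Lower segment in parallel with the load: 6.644 ‖ 6.32 = 3.239 MΩ.
V_out = 3.74 × 3.239/(12.96 + 3.239) = 0.7480 V.

V_out ≈ 0.748 V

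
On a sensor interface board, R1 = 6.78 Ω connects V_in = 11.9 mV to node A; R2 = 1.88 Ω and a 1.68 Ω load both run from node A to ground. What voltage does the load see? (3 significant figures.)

V_out ≈ 1.38 mV

The load sits in parallel with R2, giving an effective lower resistance R2' = R2·R_L/(R2+R_L) = 0.8872 Ω.
Then V_out = V_in · R2'/(R1 + R2') = 11.9 × 0.8872/7.667 = 1.377 mV.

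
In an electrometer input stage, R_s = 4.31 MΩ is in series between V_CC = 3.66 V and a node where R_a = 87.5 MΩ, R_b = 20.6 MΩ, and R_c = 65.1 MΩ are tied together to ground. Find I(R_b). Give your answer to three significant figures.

I ≈ 0.134 µA

Combine the parallel branches: R_p = (1/87.5 + 1/20.6 + 1/65.1)⁻¹ = 13.27 MΩ.
V_A = 3.66 × 13.27/17.58 = 2.763 V.
I(R_b) = V_A / R_b = 2.763/20.6 = 0.1341 µA.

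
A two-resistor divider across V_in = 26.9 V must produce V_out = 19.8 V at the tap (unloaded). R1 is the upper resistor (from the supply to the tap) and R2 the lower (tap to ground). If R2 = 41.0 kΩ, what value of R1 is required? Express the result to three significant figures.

The divider ratio is R2/(R1+R2) = 19.8/26.9 = 0.7361.
Rearranging, R1 = R2·(1−k)/k = 41.0 × 0.3586 = 14.70 kΩ.

R1 ≈ 14.7 kΩ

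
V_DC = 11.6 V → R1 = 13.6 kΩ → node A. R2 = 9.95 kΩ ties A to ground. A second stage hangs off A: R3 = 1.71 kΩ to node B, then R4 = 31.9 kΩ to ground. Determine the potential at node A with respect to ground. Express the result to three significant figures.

V_A ≈ 4.19 V

Node A sees R2 in parallel with the series input of stage 2, R3 + R4 = 33.61 kΩ.
Effective lower resistance at A: R2 ‖ 33.61 = 7.677 kΩ.
First divider: V_A = V_DC · 7.677/(13.6 + 7.677) = 4.185 V.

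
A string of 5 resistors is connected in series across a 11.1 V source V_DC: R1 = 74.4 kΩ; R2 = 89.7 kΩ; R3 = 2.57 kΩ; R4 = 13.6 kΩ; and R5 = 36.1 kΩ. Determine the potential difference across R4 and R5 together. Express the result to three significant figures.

ΣR = 74.4 + 89.7 + 2.57 + 13.6 + 36.1 = 216.4 kΩ.
R_{R4..R5} = 13.6 + 36.1 = 49.70 kΩ.
Voltage divider: V = V_DC · (49.70 / 216.4) = 11.1 × 0.2297 = 2.550 V.

V ≈ 2.55 V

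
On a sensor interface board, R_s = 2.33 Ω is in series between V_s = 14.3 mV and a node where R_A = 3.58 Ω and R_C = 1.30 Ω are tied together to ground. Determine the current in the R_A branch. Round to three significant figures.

Parallel bank: R_p = 1/(1/3.58 + 1/1.30) = 0.9537 Ω.
V_A = 14.3 × 0.9537/3.284 = 4.153 mV.
Branch current I = V_A/R_A = 4.153/3.58 = 1.160 mA.

I ≈ 1.16 mA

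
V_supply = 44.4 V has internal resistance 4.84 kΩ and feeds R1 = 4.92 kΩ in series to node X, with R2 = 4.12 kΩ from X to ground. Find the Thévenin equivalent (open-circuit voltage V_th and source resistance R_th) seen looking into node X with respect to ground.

R1' = 4.84 + 4.92 = 9.760 kΩ (source resistance + R1).
V_th is the unloaded tap voltage: V_supply · R2/(R1'+R2) = 44.4 × 0.2968 = 13.18 V.
With V_supply suppressed (replaced by a short), R_th = R1' ‖ R2 = (9.760 × 4.12)/(9.760 + 4.12) = 2.897 kΩ.

V_th ≈ 13.2 V, R_th ≈ 2.90 kΩ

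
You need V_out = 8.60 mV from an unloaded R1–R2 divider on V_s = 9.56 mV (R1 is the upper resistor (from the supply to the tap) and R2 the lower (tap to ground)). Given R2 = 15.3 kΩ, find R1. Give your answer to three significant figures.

Required fraction k = V_out/V_s = 0.8996.
So R1 = R2 · (V_s/V_out − 1) = 15.3 × (9.56/8.60 − 1) = 15.3 × 0.1116 = 1.708 kΩ.

R1 ≈ 1.71 kΩ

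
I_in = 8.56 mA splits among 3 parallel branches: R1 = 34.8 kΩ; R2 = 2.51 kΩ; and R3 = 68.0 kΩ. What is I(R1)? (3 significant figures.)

Conductances: ΣG = 1/34.8 + 1/2.51 + 1/68.0 = 0.4418 (1/kΩ).
Current divider: I(R1) = I_in · G_k/ΣG = 8.56 × (0.02874/0.4418) = 8.56 × 0.06504 = 0.5567 mA.

I ≈ 0.557 mA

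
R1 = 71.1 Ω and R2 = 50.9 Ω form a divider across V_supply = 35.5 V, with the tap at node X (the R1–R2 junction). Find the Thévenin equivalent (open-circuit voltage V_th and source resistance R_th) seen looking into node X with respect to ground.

V_th is the unloaded tap voltage: V_supply · R2/(R1+R2) = 35.5 × 0.4172 = 14.81 V.
With V_supply suppressed (replaced by a short), R_th = R1 ‖ R2 = (71.10 × 50.9)/(71.10 + 50.9) = 29.66 Ω.

V_th ≈ 14.8 V, R_th ≈ 29.7 Ω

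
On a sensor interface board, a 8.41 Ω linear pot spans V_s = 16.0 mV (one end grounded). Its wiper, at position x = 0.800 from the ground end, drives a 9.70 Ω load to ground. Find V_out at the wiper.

V_out ≈ 11.2 mV

Split the track: R_lower = x·R_p = 6.728 Ω, R_upper = (1−x)·R_p = 1.682 Ω.
(x·R_p) ‖ R_L = 3.973 Ω.
V_out = 16.0 × 3.973/(1.682 + 3.973) = 11.24 mV.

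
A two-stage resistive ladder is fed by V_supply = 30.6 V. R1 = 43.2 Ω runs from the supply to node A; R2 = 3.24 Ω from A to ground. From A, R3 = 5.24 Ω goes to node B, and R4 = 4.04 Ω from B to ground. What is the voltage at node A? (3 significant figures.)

Node A sees R2 in parallel with the series input of stage 2, R3 + R4 = 9.280 Ω.
Effective lower resistance at A: R2 ‖ 9.280 = 2.402 Ω.
So V_A = 30.6 × 0.05266 = 1.612 V.

V_A ≈ 1.61 V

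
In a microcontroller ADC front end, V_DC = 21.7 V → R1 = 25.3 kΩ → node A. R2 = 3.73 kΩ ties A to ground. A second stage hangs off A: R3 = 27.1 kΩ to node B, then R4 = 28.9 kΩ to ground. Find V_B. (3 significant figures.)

Node A sees R2 in parallel with the series input of stage 2, R3 + R4 = 56.00 kΩ.
Effective lower resistance at A: R2 ‖ 56.00 = 3.497 kΩ.
So V_A = 21.7 × 0.1214 = 2.635 V.
V_B = V_A × 0.5161 = 1.360 V.

V_B ≈ 1.36 V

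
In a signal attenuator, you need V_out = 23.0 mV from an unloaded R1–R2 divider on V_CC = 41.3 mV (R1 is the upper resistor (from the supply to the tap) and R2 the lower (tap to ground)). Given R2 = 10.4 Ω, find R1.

R1 ≈ 8.27 Ω

V_out/V_CC = R2/(R1+R2) = 0.5569.
R1 = R2·(1/k − 1) = 10.4 × 0.7957 = 8.275 Ω.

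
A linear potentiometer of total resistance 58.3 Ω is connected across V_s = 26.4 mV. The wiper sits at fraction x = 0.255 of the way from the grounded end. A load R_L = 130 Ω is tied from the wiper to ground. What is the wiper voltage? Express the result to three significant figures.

V_out ≈ 6.20 mV

Lower segment x·R_p = 14.87 Ω; upper segment (1−x)·R_p = 43.43 Ω.
Lower segment in parallel with the load: 14.87 ‖ 130 = 13.34 Ω.
V_out = 26.4 × 13.34/(43.43 + 13.34) = 6.203 mV.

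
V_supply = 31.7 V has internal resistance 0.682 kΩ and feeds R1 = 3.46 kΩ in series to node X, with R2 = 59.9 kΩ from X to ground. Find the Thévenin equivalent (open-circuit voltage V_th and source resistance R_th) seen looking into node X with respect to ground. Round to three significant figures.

V_th ≈ 29.6 V, R_th ≈ 3.87 kΩ

R1' = 0.682 + 3.46 = 4.142 kΩ (source resistance + R1).
Open-circuit (no load on X): V_th = V_supply · R2/(R1' + R2) = 31.7 × 59.9/(4.142 + 59.9) = 29.65 V.
Looking into X with the source shorted: R_th = R1'·R2/(R1'+R2) = 4.142 × 59.9/64.04 = 3.874 kΩ.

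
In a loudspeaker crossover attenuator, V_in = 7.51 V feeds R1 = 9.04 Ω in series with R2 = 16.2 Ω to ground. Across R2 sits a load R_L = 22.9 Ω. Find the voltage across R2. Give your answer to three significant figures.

V_out ≈ 3.85 V

The load sits in parallel with R2, giving an effective lower resistance R2' = R2·R_L/(R2+R_L) = 9.488 Ω.
Then V_out = V_in · R2'/(R1 + R2') = 7.51 × 9.488/18.53 = 3.846 V.
(Unloaded it would be 4.82 V; the load pulls it down.)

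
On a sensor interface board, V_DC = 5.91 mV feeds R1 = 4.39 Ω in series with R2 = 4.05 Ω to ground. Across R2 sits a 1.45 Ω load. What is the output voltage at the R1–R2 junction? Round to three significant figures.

V_out ≈ 1.16 mV

The load sits in parallel with R2, giving an effective lower resistance R2' = R2·R_L/(R2+R_L) = 1.068 Ω.
Then V_out = V_DC · R2'/(R1 + R2') = 5.91 × 1.068/5.458 = 1.156 mV.
(Unloaded it would be 2.84 mV; the load pulls it down.)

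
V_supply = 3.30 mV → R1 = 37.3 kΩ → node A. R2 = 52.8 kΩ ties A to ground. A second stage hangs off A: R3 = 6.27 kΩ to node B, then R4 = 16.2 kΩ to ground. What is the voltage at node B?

Node A sees R2 in parallel with the series input of stage 2, R3 + R4 = 22.47 kΩ.
Effective lower resistance at A: R2 ‖ 22.47 = 15.76 kΩ.
So V_A = 3.30 × 0.2971 = 0.9803 mV.
V_B = V_A × 0.7210 = 0.7067 mV.

V_B ≈ 0.707 mV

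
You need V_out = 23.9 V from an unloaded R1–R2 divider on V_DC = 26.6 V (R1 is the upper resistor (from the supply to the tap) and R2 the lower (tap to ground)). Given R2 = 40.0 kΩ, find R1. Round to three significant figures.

Required fraction k = V_out/V_DC = 0.8985.
Rearranging, R1 = R2·(1−k)/k = 40.0 × 0.1130 = 4.519 kΩ.

R1 ≈ 4.52 kΩ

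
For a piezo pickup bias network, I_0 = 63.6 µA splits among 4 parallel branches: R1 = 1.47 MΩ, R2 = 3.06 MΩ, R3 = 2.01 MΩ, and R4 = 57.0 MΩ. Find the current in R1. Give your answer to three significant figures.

I ≈ 28.4 µA

Total conductance ΣG = 1/1.47 + 1/3.06 + 1/2.01 + 1/57.0 = 1.522 (units of 1/MΩ).
Current divider: I(R1) = I_0 · G_k/ΣG = 63.6 × (0.6803/1.522) = 63.6 × 0.4469 = 28.42 µA.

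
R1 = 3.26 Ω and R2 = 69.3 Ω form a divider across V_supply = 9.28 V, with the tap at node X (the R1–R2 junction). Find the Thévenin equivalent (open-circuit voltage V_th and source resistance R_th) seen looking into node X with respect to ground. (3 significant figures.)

V_th ≈ 8.86 V, R_th ≈ 3.11 Ω

V_th is the unloaded tap voltage: V_supply · R2/(R1+R2) = 9.28 × 0.9551 = 8.863 V.
Zeroing V_supply shorts the top of R1 to ground, so R_th = R1 ‖ R2 = 3.114 Ω.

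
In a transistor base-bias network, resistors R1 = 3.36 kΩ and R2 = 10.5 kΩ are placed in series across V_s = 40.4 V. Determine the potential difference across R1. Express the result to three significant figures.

V ≈ 9.79 V

Series total: ΣR = 3.36 + 10.5 = 13.86 kΩ.
V = V_s · R/ΣR = 40.4 × 0.2424 = 9.794 V.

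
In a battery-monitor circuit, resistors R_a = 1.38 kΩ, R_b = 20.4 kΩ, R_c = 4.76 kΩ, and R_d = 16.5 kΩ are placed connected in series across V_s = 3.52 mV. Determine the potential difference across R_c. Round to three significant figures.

V ≈ 0.389 mV

Total series resistance ΣR = 1.38 + 20.4 + 4.76 + 16.5 = 43.04 kΩ.
Voltage divider: V = V_s · (4.760 / 43.04) = 3.52 × 0.1106 = 0.3893 mV.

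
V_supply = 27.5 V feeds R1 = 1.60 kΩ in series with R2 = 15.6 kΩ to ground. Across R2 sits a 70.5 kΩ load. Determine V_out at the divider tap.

R2 ‖ R_L = (15.6 × 70.5)/(15.6 + 70.5) = 12.77 kΩ.
Voltage divider with the loaded lower leg: V_out = 27.5 × 12.77/(1.60 + 12.77) = 27.5 × 0.8887 = 24.44 V.

V_out ≈ 24.4 V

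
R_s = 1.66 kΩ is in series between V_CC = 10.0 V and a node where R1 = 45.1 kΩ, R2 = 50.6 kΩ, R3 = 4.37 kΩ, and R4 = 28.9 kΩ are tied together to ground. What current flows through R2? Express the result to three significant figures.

I ≈ 0.131 mA

Equivalent of the parallel group: R_p = 3.275 kΩ.
V_A by voltage divider: V_A = 10.0 × 3.275/(1.66 + 3.275) = 6.636 V.
I(R2) = V_A / R2 = 6.636/50.6 = 0.1311 mA.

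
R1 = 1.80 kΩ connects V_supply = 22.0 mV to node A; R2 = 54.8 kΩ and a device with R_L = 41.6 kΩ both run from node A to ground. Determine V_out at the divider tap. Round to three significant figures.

V_out ≈ 20.4 mV

R2 ‖ R_L = (54.8 × 41.6)/(54.8 + 41.6) = 23.65 kΩ.
Now apply the divider: V_out = 22.0 × 0.9293 = 20.44 mV.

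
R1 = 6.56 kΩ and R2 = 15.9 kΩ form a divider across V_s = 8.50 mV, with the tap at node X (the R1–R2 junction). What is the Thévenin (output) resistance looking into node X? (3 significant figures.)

With V_s suppressed (replaced by a short), R_th = R1 ‖ R2 = (6.560 × 15.9)/(6.560 + 15.9) = 4.644 kΩ.

R_th ≈ 4.64 kΩ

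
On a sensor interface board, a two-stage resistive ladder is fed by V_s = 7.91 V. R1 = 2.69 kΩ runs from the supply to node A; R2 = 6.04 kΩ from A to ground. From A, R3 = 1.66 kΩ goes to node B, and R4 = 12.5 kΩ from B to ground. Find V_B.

The second stage (R3 + R4 = 14.16 kΩ) loads node A in parallel with R2.
Effective lower resistance at A: R2 ‖ 14.16 = 4.234 kΩ.
So V_A = 7.91 × 0.6115 = 4.837 V.
Stage 2 is unloaded, so V_B = V_A · R4/(R3+R4) = 4.837 × 12.5/14.16 = 4.270 V.

V_B ≈ 4.27 V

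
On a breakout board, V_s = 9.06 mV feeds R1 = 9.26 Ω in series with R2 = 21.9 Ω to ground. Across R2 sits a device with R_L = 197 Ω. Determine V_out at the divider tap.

V_out ≈ 6.16 mV

R2 ‖ R_L = (21.9 × 197)/(21.9 + 197) = 19.71 Ω.
Voltage divider with the loaded lower leg: V_out = 9.06 × 19.71/(9.26 + 19.71) = 9.06 × 0.6803 = 6.164 mV.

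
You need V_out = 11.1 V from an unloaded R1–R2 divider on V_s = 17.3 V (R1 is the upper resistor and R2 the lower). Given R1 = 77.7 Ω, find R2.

V_out/V_s = R2/(R1+R2) = 0.6416.
So R2 = R1 · V_out/(V_s − V_out) = 77.7 × 11.1/(17.3 − 11.1) = 77.7 × 1.790 = 139.1 Ω.

R2 ≈ 139 Ω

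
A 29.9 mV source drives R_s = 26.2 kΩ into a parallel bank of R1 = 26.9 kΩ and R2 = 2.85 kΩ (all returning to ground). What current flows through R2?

I ≈ 0.939 µA

Parallel bank: R_p = 1/(1/26.9 + 1/2.85) = 2.577 kΩ.
V_A = 29.9 × 2.577/28.78 = 2.678 mV.
I(R2) = V_A / R2 = 2.678/2.85 = 0.9395 µA.
(Equivalently: I_total = 1.039 µA, then current-divider fraction G_k/ΣG = 0.9042.)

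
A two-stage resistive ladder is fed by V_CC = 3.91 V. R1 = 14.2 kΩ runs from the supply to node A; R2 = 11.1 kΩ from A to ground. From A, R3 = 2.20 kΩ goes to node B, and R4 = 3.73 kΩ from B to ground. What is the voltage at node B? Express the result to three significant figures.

V_B ≈ 0.526 V

Looking into the second stage from A: R3 + R4 = 5.930 kΩ appears in parallel with R2.
Effective lower resistance at A: R2 ‖ 5.930 = 3.865 kΩ.
First divider: V_A = V_CC · 3.865/(14.2 + 3.865) = 0.8366 V.
V_B = V_A × 0.6290 = 0.5262 V.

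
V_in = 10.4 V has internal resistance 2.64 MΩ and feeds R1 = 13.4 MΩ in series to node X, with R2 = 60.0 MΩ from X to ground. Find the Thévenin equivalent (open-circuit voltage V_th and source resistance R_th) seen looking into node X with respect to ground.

V_th ≈ 8.21 V, R_th ≈ 12.7 MΩ

R1' = 2.64 + 13.4 = 16.04 MΩ (source resistance + R1).
Open-circuit (no load on X): V_th = V_in · R2/(R1' + R2) = 10.4 × 60.0/(16.04 + 60.0) = 8.206 V.
Zeroing V_in shorts the top of R1' to ground, so R_th = R1' ‖ R2 = 12.66 MΩ.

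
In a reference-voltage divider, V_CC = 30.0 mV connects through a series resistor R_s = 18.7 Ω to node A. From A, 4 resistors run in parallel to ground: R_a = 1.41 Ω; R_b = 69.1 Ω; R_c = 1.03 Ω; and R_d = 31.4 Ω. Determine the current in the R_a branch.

Equivalent of the parallel group: R_p = 0.5792 Ω.
V_A by voltage divider: V_A = 30.0 × 0.5792/(18.7 + 0.5792) = 0.9013 mV.
I(R_a) = V_A / R_a = 0.9013/1.41 = 0.6392 mA.

I ≈ 0.639 mA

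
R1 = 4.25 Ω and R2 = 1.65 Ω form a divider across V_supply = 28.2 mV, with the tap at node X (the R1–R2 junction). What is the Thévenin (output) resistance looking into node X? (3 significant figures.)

R_th ≈ 1.19 Ω

Looking into X with the source shorted: R_th = R1·R2/(R1+R2) = 4.250 × 1.65/5.900 = 1.189 Ω.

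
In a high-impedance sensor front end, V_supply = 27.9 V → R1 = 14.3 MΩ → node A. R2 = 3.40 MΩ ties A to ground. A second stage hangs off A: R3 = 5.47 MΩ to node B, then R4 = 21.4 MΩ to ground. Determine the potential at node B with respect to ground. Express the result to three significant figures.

V_B ≈ 3.87 V

Node A sees R2 in parallel with the series input of stage 2, R3 + R4 = 26.87 MΩ.
R2 ‖ (R3+R4) = 3.018 MΩ.
First divider: V_A = V_supply · 3.018/(14.3 + 3.018) = 4.862 V.
Stage 2 is unloaded, so V_B = V_A · R4/(R3+R4) = 4.862 × 21.4/26.87 = 3.872 V.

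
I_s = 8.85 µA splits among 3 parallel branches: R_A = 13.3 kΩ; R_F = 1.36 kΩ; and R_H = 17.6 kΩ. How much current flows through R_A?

ΣG = 1/13.3 + 1/1.36 + 1/17.6 = 0.8673.
R_A takes the fraction G_k/ΣG = 0.07519/0.8673 = 0.08669, so I = 8.85 × 0.08669 = 0.7672 µA.

I ≈ 0.767 µA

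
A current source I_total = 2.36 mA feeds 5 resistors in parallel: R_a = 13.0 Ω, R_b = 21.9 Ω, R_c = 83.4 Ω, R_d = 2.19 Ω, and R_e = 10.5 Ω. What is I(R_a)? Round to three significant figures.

I ≈ 0.264 mA

Total conductance ΣG = 1/13.0 + 1/21.9 + 1/83.4 + 1/2.19 + 1/10.5 = 0.6864 (units of 1/Ω).
R_a takes the fraction G_k/ΣG = 0.07692/0.6864 = 0.1121, so I = 2.36 × 0.1121 = 0.2645 mA.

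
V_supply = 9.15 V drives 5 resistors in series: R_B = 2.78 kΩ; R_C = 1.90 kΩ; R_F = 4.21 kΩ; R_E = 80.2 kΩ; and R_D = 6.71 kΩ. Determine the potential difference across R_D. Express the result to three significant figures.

V ≈ 0.641 V

ΣR = 2.78 + 1.90 + 4.21 + 80.2 + 6.71 = 95.80 kΩ.
V = V_supply · R/ΣR = 9.15 × 0.07004 = 0.6409 V.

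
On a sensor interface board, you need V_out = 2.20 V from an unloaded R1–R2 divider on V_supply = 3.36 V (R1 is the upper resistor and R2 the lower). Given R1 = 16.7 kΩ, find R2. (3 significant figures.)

Required fraction k = V_out/V_supply = 0.6548.
So R2 = R1 · V_out/(V_supply − V_out) = 16.7 × 2.20/(3.36 − 2.20) = 16.7 × 1.897 = 31.67 kΩ.

R2 ≈ 31.7 kΩ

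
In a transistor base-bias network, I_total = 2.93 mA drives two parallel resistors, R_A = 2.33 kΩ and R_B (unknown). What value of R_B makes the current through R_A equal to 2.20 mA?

R_B ≈ 7.02 kΩ

In a two-way split, I_A/I_total = R_B/(R_A + R_B).
2.20/2.93 = R_B/(R_A + R_B) → R_B = R_A · (0.7509)/(1 − 0.7509) = 2.33 × 3.014 = 7.022 kΩ.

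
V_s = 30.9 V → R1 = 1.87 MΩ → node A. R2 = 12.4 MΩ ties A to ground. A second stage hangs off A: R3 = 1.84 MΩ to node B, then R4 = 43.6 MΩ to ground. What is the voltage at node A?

V_A ≈ 25.9 V

Node A sees R2 in parallel with the series input of stage 2, R3 + R4 = 45.44 MΩ.
Effective lower resistance at A: R2 ‖ 45.44 = 9.742 MΩ.
First divider: V_A = V_s · 9.742/(1.87 + 9.742) = 25.92 V.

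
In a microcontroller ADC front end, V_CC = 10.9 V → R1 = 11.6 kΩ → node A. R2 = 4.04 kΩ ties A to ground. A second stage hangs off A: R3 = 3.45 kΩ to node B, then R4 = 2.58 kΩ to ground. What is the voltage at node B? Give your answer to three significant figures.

V_B ≈ 0.805 V

The second stage (R3 + R4 = 6.030 kΩ) loads node A in parallel with R2.
Effective lower resistance at A: R2 ‖ 6.030 = 2.419 kΩ.
So V_A = 10.9 × 0.1726 = 1.881 V.
Stage 2 is unloaded, so V_B = V_A · R4/(R3+R4) = 1.881 × 2.58/6.030 = 0.8048 V.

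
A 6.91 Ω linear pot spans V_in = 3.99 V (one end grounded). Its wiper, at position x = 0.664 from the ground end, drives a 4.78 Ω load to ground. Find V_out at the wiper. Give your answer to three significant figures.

Lower segment x·R_p = 4.588 Ω; upper segment (1−x)·R_p = 2.322 Ω.
R_L loads the lower segment: effective lower R = 2.341 Ω.
Then V_out = V_in · 2.341/(2.322 + 2.341) = 2.003 V.

V_out ≈ 2.00 V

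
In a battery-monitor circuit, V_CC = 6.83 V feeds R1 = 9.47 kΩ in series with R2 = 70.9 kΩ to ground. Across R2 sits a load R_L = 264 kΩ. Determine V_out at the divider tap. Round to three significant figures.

R2 ‖ R_L = (70.9 × 264)/(70.9 + 264) = 55.89 kΩ.
Now apply the divider: V_out = 6.83 × 0.8551 = 5.840 V.

V_out ≈ 5.84 V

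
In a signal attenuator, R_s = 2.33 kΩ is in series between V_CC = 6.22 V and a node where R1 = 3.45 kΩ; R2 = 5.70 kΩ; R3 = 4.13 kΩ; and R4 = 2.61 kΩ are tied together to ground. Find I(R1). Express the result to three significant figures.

I ≈ 0.509 mA

Equivalent of the parallel group: R_p = 0.9170 kΩ.
V_A by voltage divider: V_A = 6.22 × 0.9170/(2.33 + 0.9170) = 1.757 V.
I(R1) = V_A / R1 = 1.757/3.45 = 0.5091 mA.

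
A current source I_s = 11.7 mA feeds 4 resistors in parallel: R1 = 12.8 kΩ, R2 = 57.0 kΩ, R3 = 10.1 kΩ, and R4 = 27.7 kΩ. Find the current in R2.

I ≈ 0.889 mA

Total conductance ΣG = 1/12.8 + 1/57.0 + 1/10.1 + 1/27.7 = 0.2308 (units of 1/kΩ).
Current divider: I(R2) = I_s · G_k/ΣG = 11.7 × (0.01754/0.2308) = 11.7 × 0.07602 = 0.8894 mA.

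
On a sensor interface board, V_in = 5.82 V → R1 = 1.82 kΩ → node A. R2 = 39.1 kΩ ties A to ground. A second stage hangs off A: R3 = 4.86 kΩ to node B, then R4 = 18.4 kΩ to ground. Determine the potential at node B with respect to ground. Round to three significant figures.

The second stage (R3 + R4 = 23.26 kΩ) loads node A in parallel with R2.
R2 ‖ (R3+R4) = 14.58 kΩ.
So V_A = 5.82 × 0.8891 = 5.174 V.
Then the unloaded second divider: V_B = V_A × R4/(R3+R4) = 5.174 × 0.7911 = 4.093 V.

V_B ≈ 4.09 V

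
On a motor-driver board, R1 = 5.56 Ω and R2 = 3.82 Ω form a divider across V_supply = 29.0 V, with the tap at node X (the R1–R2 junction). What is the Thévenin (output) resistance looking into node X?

R_th ≈ 2.26 Ω

Looking into X with the source shorted: R_th = R1·R2/(R1+R2) = 5.560 × 3.82/9.380 = 2.264 Ω.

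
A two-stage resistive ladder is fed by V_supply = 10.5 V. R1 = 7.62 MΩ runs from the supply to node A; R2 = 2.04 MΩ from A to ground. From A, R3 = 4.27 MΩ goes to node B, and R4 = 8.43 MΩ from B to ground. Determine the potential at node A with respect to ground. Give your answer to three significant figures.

V_A ≈ 1.97 V

Looking into the second stage from A: R3 + R4 = 12.70 MΩ appears in parallel with R2.
R2 ‖ (R3+R4) = 1.758 MΩ.
So V_A = 10.5 × 0.1874 = 1.968 V.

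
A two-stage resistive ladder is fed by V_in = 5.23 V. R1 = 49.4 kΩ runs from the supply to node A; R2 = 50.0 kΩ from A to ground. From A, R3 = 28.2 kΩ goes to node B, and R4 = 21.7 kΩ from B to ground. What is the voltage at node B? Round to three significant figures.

The second stage (R3 + R4 = 49.90 kΩ) loads node A in parallel with R2.
R2 ‖ (R3+R4) = 24.97 kΩ.
So V_A = 5.23 × 0.3358 = 1.756 V.
Stage 2 is unloaded, so V_B = V_A · R4/(R3+R4) = 1.756 × 21.7/49.90 = 0.7637 V.

V_B ≈ 0.764 V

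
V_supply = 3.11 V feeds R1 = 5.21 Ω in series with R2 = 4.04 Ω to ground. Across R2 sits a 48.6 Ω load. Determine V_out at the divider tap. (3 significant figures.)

V_out ≈ 1.30 V

First combine the lower leg with the load: R2 ‖ R_L = 3.730 Ω.
Then V_out = V_supply · R2'/(R1 + R2') = 3.11 × 3.730/8.940 = 1.298 V.
(Unloaded it would be 1.36 V; the load pulls it down.)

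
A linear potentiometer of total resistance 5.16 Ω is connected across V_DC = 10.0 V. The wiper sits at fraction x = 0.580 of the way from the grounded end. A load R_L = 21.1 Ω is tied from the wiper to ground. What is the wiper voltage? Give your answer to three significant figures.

V_out ≈ 5.47 V

Lower segment x·R_p = 2.993 Ω; upper segment (1−x)·R_p = 2.167 Ω.
R_L loads the lower segment: effective lower R = 2.621 Ω.
Then V_out = V_DC · 2.621/(2.167 + 2.621) = 5.474 V.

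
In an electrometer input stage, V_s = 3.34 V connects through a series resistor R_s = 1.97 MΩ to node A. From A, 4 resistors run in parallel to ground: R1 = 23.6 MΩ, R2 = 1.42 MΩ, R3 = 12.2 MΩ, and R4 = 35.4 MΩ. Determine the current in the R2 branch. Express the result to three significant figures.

Equivalent of the parallel group: R_p = 1.167 MΩ.
V_A by voltage divider: V_A = 3.34 × 1.167/(1.97 + 1.167) = 1.243 V.
Branch current I = V_A/R2 = 1.243/1.42 = 0.8751 µA.
(Check via current divider: I_total = 1.065 µA; share G_k/ΣG = 0.8219 → same result.)

I ≈ 0.875 µA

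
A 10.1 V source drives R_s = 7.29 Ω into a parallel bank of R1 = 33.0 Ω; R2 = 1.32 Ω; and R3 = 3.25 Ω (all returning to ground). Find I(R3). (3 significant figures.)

I ≈ 0.346 A

Parallel bank: R_p = 1/(1/33.0 + 1/1.32 + 1/3.25) = 0.9128 Ω.
Node voltage V_A = V_supply · R_p/(R_s + R_p) = 10.1 × 0.1113 = 1.124 V.
I(R3) = V_A / R3 = 1.124/3.25 = 0.3458 A.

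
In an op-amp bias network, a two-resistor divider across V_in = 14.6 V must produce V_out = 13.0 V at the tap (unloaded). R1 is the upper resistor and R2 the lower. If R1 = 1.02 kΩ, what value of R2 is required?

The divider ratio is R2/(R1+R2) = 13.0/14.6 = 0.8904.
Rearranging, R2 = R1·k/(1−k) = 1.02 × 8.125 = 8.288 kΩ.

R2 ≈ 8.29 kΩ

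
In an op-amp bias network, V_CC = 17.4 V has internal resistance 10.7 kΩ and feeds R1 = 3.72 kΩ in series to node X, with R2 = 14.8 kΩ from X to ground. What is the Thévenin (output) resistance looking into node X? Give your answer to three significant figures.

R1' = 10.7 + 3.72 = 14.42 kΩ (source resistance + R1).
With V_CC suppressed (replaced by a short), R_th = R1' ‖ R2 = (14.42 × 14.8)/(14.42 + 14.8) = 7.304 kΩ.

R_th ≈ 7.30 kΩ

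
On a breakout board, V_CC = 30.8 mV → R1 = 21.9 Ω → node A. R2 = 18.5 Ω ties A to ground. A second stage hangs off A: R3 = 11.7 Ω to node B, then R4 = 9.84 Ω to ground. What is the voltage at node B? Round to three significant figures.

The second stage (R3 + R4 = 21.54 Ω) loads node A in parallel with R2.
R2 ‖ (R3+R4) = 9.952 Ω.
V_A = 30.8 × 9.952/(21.9 + 9.952) = 9.624 mV.
V_B = V_A × 0.4568 = 4.396 mV.

V_B ≈ 4.40 mV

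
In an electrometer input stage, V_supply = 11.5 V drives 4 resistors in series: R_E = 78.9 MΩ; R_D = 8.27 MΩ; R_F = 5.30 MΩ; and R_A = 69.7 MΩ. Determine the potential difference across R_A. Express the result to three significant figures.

ΣR = 78.9 + 8.27 + 5.30 + 69.7 = 162.2 MΩ.
Voltage divider: V = V_supply · (69.70 / 162.2) = 11.5 × 0.4298 = 4.943 V.

V ≈ 4.94 V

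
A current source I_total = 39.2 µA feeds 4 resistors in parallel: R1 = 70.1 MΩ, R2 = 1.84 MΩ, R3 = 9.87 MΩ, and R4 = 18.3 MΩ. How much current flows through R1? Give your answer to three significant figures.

I ≈ 0.784 µA

ΣG = 1/70.1 + 1/1.84 + 1/9.87 + 1/18.3 = 0.7137.
Current divider: I(R1) = I_total · G_k/ΣG = 39.2 × (0.01427/0.7137) = 39.2 × 0.01999 = 0.7835 µA.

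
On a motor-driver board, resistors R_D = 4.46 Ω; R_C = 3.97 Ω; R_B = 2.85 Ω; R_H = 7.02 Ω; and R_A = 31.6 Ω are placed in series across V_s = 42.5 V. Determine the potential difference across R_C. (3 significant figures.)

V ≈ 3.38 V

Series total: ΣR = 4.46 + 3.97 + 2.85 + 7.02 + 31.6 = 49.90 Ω.
By the voltage-divider rule, V = 42.5 × 3.970/49.90 = 3.381 V.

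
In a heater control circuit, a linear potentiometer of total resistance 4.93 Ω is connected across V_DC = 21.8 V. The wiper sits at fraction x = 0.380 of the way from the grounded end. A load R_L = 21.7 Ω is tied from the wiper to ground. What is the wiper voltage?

The pot divides into 3.057 Ω above the wiper and 1.873 Ω below.
Lower segment in parallel with the load: 1.873 ‖ 21.7 = 1.725 Ω.
V_out = 21.8 × 1.725/(3.057 + 1.725) = 7.863 V.

V_out ≈ 7.86 V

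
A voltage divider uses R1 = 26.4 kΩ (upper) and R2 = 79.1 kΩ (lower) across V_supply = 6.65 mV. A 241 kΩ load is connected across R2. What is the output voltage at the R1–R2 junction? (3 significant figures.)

V_out ≈ 4.61 mV

The load sits in parallel with R2, giving an effective lower resistance R2' = R2·R_L/(R2+R_L) = 59.55 kΩ.
Now apply the divider: V_out = 6.65 × 0.6929 = 4.608 mV.
(Unloaded it would be 4.99 mV; the load pulls it down.)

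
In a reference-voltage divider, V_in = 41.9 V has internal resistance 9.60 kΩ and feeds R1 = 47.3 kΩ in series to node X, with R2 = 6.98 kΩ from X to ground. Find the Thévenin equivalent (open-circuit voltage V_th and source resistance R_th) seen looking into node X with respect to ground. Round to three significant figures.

V_th ≈ 4.58 V, R_th ≈ 6.22 kΩ

R1' = 9.60 + 47.3 = 56.90 kΩ (source resistance + R1).
V_th is the unloaded tap voltage: V_in · R2/(R1'+R2) = 41.9 × 0.1093 = 4.578 V.
With V_in suppressed (replaced by a short), R_th = R1' ‖ R2 = (56.90 × 6.98)/(56.90 + 6.98) = 6.217 kΩ.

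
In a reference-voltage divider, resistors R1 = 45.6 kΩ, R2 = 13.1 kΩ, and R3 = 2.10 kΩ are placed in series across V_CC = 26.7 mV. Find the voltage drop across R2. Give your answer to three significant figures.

V ≈ 5.75 mV

Total series resistance ΣR = 45.6 + 13.1 + 2.10 = 60.80 kΩ.
V = V_CC · R/ΣR = 26.7 × 0.2155 = 5.753 mV.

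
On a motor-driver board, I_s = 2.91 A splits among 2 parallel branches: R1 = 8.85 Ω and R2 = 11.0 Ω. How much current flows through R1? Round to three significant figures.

Two-branch current divider: I_k = I_s · R_other/(R_1 + R_2).
So I = 2.91 × 11.0/19.85 = 1.613 A.

I ≈ 1.61 A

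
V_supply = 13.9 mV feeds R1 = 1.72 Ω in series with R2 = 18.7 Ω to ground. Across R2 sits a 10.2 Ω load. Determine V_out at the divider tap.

V_out ≈ 11.0 mV

First combine the lower leg with the load: R2 ‖ R_L = 6.600 Ω.
Voltage divider with the loaded lower leg: V_out = 13.9 × 6.600/(1.72 + 6.600) = 13.9 × 0.7933 = 11.03 mV.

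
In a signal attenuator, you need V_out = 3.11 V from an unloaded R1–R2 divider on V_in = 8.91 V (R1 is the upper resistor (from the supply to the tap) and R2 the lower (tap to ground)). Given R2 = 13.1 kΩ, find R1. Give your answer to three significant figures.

R1 ≈ 24.4 kΩ

V_out/V_in = R2/(R1+R2) = 0.3490.
So R1 = R2 · (V_in/V_out − 1) = 13.1 × (8.91/3.11 − 1) = 13.1 × 1.865 = 24.43 kΩ.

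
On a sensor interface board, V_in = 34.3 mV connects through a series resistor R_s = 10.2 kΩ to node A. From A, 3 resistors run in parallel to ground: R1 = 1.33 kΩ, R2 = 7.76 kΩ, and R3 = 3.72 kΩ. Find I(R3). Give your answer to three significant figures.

I ≈ 0.725 µA

Equivalent of the parallel group: R_p = 0.8699 kΩ.
Node voltage V_A = V_in · R_p/(R_s + R_p) = 34.3 × 0.07858 = 2.695 mV.
Branch current I = V_A/R3 = 2.695/3.72 = 0.7246 µA.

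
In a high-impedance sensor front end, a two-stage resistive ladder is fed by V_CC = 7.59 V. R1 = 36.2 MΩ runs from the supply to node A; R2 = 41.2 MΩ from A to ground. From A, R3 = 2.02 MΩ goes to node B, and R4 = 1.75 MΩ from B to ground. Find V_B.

The second stage (R3 + R4 = 3.770 MΩ) loads node A in parallel with R2.
R2 ‖ (R3+R4) = 3.454 MΩ.
First divider: V_A = V_CC · 3.454/(36.2 + 3.454) = 0.6611 V.
Stage 2 is unloaded, so V_B = V_A · R4/(R3+R4) = 0.6611 × 1.75/3.770 = 0.3069 V.

V_B ≈ 0.307 V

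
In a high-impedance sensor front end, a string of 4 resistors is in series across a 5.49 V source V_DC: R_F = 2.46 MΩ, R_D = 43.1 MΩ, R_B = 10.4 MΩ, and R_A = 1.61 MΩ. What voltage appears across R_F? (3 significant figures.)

V ≈ 0.235 V

Series total: ΣR = 2.46 + 43.1 + 10.4 + 1.61 = 57.57 MΩ.
Voltage divider: V = V_DC · (2.460 / 57.57) = 5.49 × 0.04273 = 0.2346 V.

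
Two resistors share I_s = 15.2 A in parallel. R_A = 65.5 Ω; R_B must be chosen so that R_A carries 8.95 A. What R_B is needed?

R_B ≈ 93.8 Ω

Two-branch current divider: I_A = I_s · R_B/(R_A + R_B).
With f = 0.5888, R_B = R_A · f/(1−f) = 65.5 × 1.432 = 93.80 Ω.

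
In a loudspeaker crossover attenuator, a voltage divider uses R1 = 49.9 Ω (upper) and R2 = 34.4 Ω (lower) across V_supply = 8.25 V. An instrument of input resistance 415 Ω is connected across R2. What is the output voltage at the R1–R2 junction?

V_out ≈ 3.21 V

First combine the lower leg with the load: R2 ‖ R_L = 31.77 Ω.
Now apply the divider: V_out = 8.25 × 0.3890 = 3.209 V.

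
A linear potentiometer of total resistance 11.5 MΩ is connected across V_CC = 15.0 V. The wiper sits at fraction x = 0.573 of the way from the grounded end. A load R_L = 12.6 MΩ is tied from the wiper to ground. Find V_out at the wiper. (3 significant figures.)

Lower segment x·R_p = 6.589 MΩ; upper segment (1−x)·R_p = 4.911 MΩ.
R_L loads the lower segment: effective lower R = 4.327 MΩ.
Then V_out = V_CC · 4.327/(4.911 + 4.327) = 7.026 V.

V_out ≈ 7.03 V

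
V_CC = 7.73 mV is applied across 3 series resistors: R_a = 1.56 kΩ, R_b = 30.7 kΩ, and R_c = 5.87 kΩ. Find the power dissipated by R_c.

The common current is I = 7.73/38.13 = 0.2027 µA.
P(R_c) = I²·R_c = (0.2027)² × 5.87 = 0.2412 nW.

P ≈ 0.241 nW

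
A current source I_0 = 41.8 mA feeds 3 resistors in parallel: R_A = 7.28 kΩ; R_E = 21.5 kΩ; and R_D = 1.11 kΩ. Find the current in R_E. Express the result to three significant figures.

Total conductance ΣG = 1/7.28 + 1/21.5 + 1/1.11 = 1.085 (units of 1/kΩ).
By the current-divider rule, I = I_0 · G_k/ΣG = 41.8 × 0.04288 = 1.792 mA.

I ≈ 1.79 mA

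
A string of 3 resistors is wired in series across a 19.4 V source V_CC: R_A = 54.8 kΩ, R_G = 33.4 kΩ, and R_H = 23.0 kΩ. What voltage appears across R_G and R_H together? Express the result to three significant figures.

V ≈ 9.84 V

Total series resistance ΣR = 54.8 + 33.4 + 23.0 = 111.2 kΩ.
R_{R_G..R_H} = 33.4 + 23.0 = 56.40 kΩ.
V = V_CC · R/ΣR = 19.4 × 0.5072 = 9.840 V.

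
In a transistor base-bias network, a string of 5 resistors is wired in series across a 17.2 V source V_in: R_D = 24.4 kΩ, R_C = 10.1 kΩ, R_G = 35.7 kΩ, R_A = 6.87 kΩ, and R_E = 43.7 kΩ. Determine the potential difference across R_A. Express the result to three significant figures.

Total series resistance ΣR = 24.4 + 10.1 + 35.7 + 6.87 + 43.7 = 120.8 kΩ.
Voltage divider: V = V_in · (6.870 / 120.8) = 17.2 × 0.05688 = 0.9784 V.

V ≈ 0.978 V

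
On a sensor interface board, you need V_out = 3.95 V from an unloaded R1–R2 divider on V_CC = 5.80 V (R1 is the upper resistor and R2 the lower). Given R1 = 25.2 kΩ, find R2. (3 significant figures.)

R2 ≈ 53.8 kΩ

The divider ratio is R2/(R1+R2) = 3.95/5.80 = 0.6810.
R2 = R1 · 0.6810/(1 − 0.6810) = 53.81 kΩ.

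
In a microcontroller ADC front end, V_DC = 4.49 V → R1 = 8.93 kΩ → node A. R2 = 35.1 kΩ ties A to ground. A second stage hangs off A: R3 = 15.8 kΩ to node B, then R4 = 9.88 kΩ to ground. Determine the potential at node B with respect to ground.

V_B ≈ 1.08 V

Node A sees R2 in parallel with the series input of stage 2, R3 + R4 = 25.68 kΩ.
Effective lower resistance at A: R2 ‖ 25.68 = 14.83 kΩ.
V_A = 4.49 × 14.83/(8.93 + 14.83) = 2.802 V.
Stage 2 is unloaded, so V_B = V_A · R4/(R3+R4) = 2.802 × 9.88/25.68 = 1.078 V.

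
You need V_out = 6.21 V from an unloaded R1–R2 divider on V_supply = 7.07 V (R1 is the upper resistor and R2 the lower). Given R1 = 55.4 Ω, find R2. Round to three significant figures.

The divider ratio is R2/(R1+R2) = 6.21/7.07 = 0.8784.
R2 = R1 · 0.8784/(1 − 0.8784) = 400.0 Ω.

R2 ≈ 400 Ω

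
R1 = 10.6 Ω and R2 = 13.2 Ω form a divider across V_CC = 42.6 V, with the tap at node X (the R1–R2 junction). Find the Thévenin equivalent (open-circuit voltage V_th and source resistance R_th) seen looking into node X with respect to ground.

V_th ≈ 23.6 V, R_th ≈ 5.88 Ω

V_th is the unloaded tap voltage: V_CC · R2/(R1+R2) = 42.6 × 0.5546 = 23.63 V.
Looking into X with the source shorted: R_th = R1·R2/(R1+R2) = 10.60 × 13.2/23.80 = 5.879 Ω.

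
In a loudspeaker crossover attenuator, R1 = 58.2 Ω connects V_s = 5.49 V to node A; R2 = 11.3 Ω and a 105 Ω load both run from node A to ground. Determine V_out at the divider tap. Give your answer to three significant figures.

V_out ≈ 0.819 V

R2 ‖ R_L = (11.3 × 105)/(11.3 + 105) = 10.20 Ω.
Then V_out = V_s · R2'/(R1 + R2') = 5.49 × 10.20/68.40 = 0.8188 V.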